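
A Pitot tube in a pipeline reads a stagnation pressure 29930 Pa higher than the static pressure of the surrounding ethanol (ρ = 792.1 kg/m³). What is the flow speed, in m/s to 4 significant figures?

Bernoulli between the free stream and the stagnation point: ½ρv² = P_stag − P_static.
v = √(2ΔP/ρ) = √(2·29930/792.1) = 8.693 m/s.

v ≈ 8.693 m/s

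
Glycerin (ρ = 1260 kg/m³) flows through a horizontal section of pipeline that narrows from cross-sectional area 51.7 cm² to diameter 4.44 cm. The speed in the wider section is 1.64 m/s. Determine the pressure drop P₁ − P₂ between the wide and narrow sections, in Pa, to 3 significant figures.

The volume flow rate is constant, so v₂ = (A₁/A₂)v₁ = (51.7/15.5)·1.64 = 5.48 m/s.
With no height change, Bernoulli's equation is P₁ + ½ρv₁² = P₂ + ½ρv₂².
P₁ − P₂ = ½·1260·(5.48² − 1.64²) = ½·1260·27.3 = 17200 Pa.

17200 Pa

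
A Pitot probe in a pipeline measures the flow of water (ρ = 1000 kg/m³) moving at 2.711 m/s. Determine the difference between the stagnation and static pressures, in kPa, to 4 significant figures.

ΔP ≈ 3.675 kPa

At the stagnation point the flow is brought to rest, so Bernoulli gives P_stag − P_static = ½ρv².
ΔP = ½·1000·2.711² = 3675 Pa.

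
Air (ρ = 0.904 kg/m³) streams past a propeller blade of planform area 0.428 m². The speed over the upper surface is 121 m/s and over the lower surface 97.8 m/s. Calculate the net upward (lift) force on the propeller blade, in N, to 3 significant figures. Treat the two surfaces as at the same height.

With equal heights on the two surfaces, Bernoulli gives P_lower − P_upper = ½ρ(v_upper² − v_lower²).
ΔP = ½·0.904·(121² − 97.8²) = 2290 Pa.
Lift = ΔP · A = 2290 × 0.428 = 982 N.

F ≈ 982 N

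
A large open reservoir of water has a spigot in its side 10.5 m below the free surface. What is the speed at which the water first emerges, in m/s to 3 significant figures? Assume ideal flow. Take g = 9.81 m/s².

v ≈ 14.4 m/s

Torricelli's result v = √(2gh) gives v = √(2·9.81·10.5) = 14.4 m/s.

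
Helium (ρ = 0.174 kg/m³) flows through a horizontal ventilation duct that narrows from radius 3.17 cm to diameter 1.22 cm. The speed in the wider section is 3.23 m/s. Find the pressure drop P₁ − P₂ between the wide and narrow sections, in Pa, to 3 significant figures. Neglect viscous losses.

ΔP = 661 Pa

Continuity gives A₁v₁ = A₂v₂, so v₂ = (31.6 cm²)/(1.17 cm²) × 3.23 m/s = 87.2 m/s.
Along the horizontal streamline, P + ½ρv² is constant.
P₁ − P₂ = ½·0.174·(87.2² − 3.23²) = ½·0.174·7600 = 661 Pa.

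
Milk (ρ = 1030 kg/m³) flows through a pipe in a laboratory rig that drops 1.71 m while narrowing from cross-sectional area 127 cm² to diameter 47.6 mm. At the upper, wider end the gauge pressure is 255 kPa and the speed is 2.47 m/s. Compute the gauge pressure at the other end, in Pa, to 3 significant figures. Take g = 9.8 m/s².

115000 Pa

The volume flow rate is constant, so v₂ = (A₁/A₂)v₁ = (127/17.8)·2.47 = 17.6 m/s.
Energy conservation along the streamline gives P₂ = P₁ − ½ρ(v₂² − v₁²) − ρg(h₂ − h₁).
P₂ = 255000 + ½·1030·(2.47² − 17.6²) − 1030·9.8·(−1.71) = 255000 + (-157000) − (-17300) = 115000 Pa.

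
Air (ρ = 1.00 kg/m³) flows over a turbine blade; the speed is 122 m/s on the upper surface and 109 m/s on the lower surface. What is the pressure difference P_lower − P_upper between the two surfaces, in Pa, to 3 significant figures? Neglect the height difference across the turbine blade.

The pressure is lower where the speed is higher: ΔP = ½ρ(v_up² − v_low²).
ΔP = ½·1.00·(122² − 109²) = 1500 Pa.

ΔP = 1500 Pa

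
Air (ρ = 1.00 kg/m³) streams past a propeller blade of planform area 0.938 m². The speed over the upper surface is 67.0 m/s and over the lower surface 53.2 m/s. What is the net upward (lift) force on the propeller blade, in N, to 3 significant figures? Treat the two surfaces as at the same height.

From P + ½ρv² = const at equal height, P_low − P_up = ½ρ(v_up² − v_low²).
ΔP = ½·1.00·(67.0² − 53.2²) = 829 Pa.
Lift = ΔP · A = 829 × 0.938 = 778 N.

F ≈ 778 N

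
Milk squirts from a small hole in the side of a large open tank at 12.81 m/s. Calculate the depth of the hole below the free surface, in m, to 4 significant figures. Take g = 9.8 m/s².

Inverting v = √(2gh) gives h = v² / 2g.
h = 12.81²/(2·9.8) = 164.1/19.60 = 8.372 m.

h ≈ 8.372 m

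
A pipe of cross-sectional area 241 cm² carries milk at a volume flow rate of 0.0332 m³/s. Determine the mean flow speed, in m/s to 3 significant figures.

Q = 0.0332 m³/s = 0.0332 m³/s.
v = Q/A = 0.0332 / 0.0241 = 1.38 m/s.

v ≈ 1.38 m/s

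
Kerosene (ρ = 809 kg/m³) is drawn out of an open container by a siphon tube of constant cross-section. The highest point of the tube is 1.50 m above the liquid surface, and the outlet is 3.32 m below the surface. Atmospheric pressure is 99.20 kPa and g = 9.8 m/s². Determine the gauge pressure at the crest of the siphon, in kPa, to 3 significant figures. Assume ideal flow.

-38.2 kPa

The outlet speed comes from Torricelli: v = √(2g·3.32) = 8.07 m/s.
Continuity keeps v the same throughout the tube; from surface to crest, P_atm + 0 = P_top + ½ρv² + ρg·h_top.
P_top = 99200 − ½·809·8.07² − 809·9.8·1.50 = 61000 Pa. So P_gauge = P_top − P_atm = -38200 Pa.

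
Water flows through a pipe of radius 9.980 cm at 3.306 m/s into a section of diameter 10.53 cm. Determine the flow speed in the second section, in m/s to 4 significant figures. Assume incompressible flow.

Mass conservation (A₁v₁ = A₂v₂) gives v₂ = 3.306 × 312.9/87.09 = 11.88 m/s.

v₂ ≈ 11.88 m/s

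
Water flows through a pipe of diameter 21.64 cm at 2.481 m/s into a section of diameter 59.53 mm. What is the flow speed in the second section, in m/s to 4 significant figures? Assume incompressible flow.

32.78 m/s

The volume flow rate is constant, so v₂ = (A₁/A₂)v₁ = (367.8/27.83)·2.481 = 32.78 m/s.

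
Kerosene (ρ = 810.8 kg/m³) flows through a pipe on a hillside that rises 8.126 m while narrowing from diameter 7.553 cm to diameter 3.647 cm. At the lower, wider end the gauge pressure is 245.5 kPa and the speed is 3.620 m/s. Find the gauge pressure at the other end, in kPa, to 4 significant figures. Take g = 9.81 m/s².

P₂ ≈ 88.45 kPa

Mass conservation (A₁v₁ = A₂v₂) gives v₂ = 3.620 × 44.81/10.45 = 15.53 m/s.
Bernoulli: P₁ + ½ρv₁² + ρg h₁ = P₂ + ½ρv₂² + ρg h₂, so P₂ = P₁ + ½ρ(v₁² − v₂²) − ρg(h₂ − h₁).
P₂ = 245500 + ½·810.8·(3.620² − 15.53²) − 810.8·9.81·(+8.126) = 245500 + (-92420) − (64630) = 88450 Pa.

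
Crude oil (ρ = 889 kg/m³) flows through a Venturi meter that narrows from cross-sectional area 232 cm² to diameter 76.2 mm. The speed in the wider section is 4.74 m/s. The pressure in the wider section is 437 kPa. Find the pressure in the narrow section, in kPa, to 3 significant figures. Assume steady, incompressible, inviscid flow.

By continuity, v₂ = v₁·A₁/A₂ = 4.74·(232/45.6) = 24.1 m/s.
The pipe is horizontal, so Bernoulli reduces to P₁ + ½ρv₁² = P₂ + ½ρv₂².
P₂ = P₁ − ½ρ(v₂² − v₁²) = 437000 − ½·889·(24.1² − 4.74²) = 437000 − 248000 = 189000 Pa.

P₂ ≈ 189 kPa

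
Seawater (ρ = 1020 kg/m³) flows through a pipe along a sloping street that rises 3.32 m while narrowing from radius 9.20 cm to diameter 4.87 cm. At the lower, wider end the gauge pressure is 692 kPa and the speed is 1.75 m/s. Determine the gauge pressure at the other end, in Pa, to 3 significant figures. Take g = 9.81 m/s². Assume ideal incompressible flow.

P₂ = 342000 Pa

The volume flow rate is constant, so v₂ = (A₁/A₂)v₁ = (266/18.6)·1.75 = 25.0 m/s.
Energy conservation along the streamline gives P₂ = P₁ − ½ρ(v₂² − v₁²) − ρg(h₂ − h₁).
P₂ = 692000 + ½·1020·(1.75² − 25.0²) − 1020·9.81·(+3.32) = 692000 + (-317000) − (33200) = 342000 Pa.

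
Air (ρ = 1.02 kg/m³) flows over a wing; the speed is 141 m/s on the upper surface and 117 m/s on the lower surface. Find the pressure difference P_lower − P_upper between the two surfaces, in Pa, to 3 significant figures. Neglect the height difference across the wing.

With negligible Δh, P + ½ρv² is constant, so P_low − P_up = ½ρ(v_up² − v_low²).
ΔP = ½·1.02·(141² − 117²) = 3160 Pa.

ΔP ≈ 3160 Pa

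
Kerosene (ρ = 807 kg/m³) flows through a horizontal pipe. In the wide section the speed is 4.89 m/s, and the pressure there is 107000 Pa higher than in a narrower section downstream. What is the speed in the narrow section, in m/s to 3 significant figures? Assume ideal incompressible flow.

v₂ ≈ 17.0 m/s

With h₁ = h₂, rearranging Bernoulli gives v₂ = √(v₁² + 2ΔP/ρ).
v₂ = √(4.89² + 2·107000/807) = √(23.9 + 265) = 17.0 m/s.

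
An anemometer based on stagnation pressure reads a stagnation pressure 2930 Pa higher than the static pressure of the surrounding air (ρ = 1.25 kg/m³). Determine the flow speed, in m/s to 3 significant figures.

The dynamic pressure equals the rise in static pressure at the stagnation point: ΔP = ½ρv².
v = √(2ΔP/ρ) = √(2·2930/1.25) = 68.5 m/s.

v ≈ 68.5 m/s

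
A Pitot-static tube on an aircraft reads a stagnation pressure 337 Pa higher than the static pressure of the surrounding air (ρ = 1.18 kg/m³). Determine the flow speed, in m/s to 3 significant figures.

The dynamic pressure equals the rise in static pressure at the stagnation point: ΔP = ½ρv².
v = √(2ΔP/ρ) = √(2·337/1.18) = 23.9 m/s.

v ≈ 23.9 m/s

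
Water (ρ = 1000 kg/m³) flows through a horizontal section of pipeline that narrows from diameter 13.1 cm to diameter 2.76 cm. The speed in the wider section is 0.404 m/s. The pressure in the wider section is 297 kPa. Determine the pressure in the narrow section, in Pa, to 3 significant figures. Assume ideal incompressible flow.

256000 Pa

Continuity gives A₁v₁ = A₂v₂, so v₂ = (135 cm²)/(5.98 cm²) × 0.404 m/s = 9.10 m/s.
Bernoulli (h₁ = h₂): P₁ − P₂ = ½ρ(v₂² − v₁²).
P₂ = P₁ − ½ρ(v₂² − v₁²) = 297000 − ½·1000·(9.10² − 0.404²) = 297000 − 41300 = 256000 Pa.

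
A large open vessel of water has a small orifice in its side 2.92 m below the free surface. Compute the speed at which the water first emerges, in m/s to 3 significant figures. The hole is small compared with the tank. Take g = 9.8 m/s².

7.57 m/s

The surface is effectively still and both ends are open, so ½v² = gh and v = √(2·9.8·2.92) = 7.57 m/s.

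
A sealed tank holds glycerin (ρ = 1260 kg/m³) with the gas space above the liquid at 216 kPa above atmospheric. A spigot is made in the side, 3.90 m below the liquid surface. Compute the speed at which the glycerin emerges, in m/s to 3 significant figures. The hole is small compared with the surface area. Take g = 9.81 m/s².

v ≈ 20.5 m/s

Take point 1 at the surface (v₁ ≈ 0) and point 2 at the hole (at atmospheric pressure). Bernoulli: P₁ + ρg h = P_atm + ½ρv₂².
With P₁ − P_atm = 216000 Pa, v₂ = √(2gh + 2ΔP/ρ) = √(2·9.81·3.90 + 2·216000/1260) = 20.5 m/s.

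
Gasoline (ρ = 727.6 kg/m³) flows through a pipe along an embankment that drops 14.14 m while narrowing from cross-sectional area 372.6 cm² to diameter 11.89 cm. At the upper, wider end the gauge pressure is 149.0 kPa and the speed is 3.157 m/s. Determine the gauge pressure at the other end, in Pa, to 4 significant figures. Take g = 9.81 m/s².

Mass conservation (A₁v₁ = A₂v₂) gives v₂ = 3.157 × 372.6/111.0 = 10.59 m/s.
Applying Bernoulli between the two ends and solving for P₂: P₂ = P₁ + ½ρ(v₁² − v₂²) − ρgΔh.
P₂ = 149000 + ½·727.6·(3.157² − 10.59²) − 727.6·9.81·(−14.14) = 149000 + (-37210) − (-100900) = 212700 Pa.

P₂ ≈ 212700 Pa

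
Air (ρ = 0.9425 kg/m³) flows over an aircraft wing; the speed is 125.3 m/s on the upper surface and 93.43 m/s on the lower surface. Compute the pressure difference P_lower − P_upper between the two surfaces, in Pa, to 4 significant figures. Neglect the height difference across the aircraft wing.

ΔP = 3285 Pa

Bernoulli (same height): P_lower − P_upper = ½ρ(v_upper² − v_lower²).
ΔP = ½·0.9425·(125.3² − 93.43²) = 3285 Pa.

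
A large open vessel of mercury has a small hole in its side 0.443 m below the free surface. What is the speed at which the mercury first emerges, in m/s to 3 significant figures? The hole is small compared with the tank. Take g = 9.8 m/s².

The surface is effectively still and both ends are open, so ½v² = gh and v = √(2·9.8·0.443) = 2.95 m/s.

2.95 m/s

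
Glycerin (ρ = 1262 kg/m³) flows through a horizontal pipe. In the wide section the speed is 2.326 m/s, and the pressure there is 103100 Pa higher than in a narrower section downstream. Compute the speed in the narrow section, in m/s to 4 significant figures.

v₂ ≈ 12.99 m/s

With h₁ = h₂, rearranging Bernoulli gives v₂ = √(v₁² + 2ΔP/ρ).
v₂ = √(2.326² + 2·103100/1262) = √(5.410 + 163.4) = 12.99 m/s.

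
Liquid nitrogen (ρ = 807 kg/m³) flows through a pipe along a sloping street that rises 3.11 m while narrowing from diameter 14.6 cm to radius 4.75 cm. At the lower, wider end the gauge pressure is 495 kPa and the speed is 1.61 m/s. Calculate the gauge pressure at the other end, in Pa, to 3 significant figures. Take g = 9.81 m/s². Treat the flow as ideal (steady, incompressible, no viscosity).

The volume flow rate is constant, so v₂ = (A₁/A₂)v₁ = (167/70.9)·1.61 = 3.80 m/s.
Bernoulli: P₁ + ½ρv₁² + ρg h₁ = P₂ + ½ρv₂² + ρg h₂, so P₂ = P₁ + ½ρ(v₁² − v₂²) − ρg(h₂ − h₁).
P₂ = 495000 + ½·807·(1.61² − 3.80²) − 807·9.81·(+3.11) = 495000 + (-4790) − (24600) = 466000 Pa.

P₂ = 466000 Pa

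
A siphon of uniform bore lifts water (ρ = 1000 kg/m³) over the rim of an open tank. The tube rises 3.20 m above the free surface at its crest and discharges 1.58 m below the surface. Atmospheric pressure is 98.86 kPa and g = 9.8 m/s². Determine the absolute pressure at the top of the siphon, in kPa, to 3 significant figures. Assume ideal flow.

P_top ≈ 52.0 kPa

The outlet speed comes from Torricelli: v = √(2g·1.58) = 5.56 m/s.
The bore is uniform, so the speed at the crest is the same v. Bernoulli surface→crest: P_atm = P_top + ½ρv² + ρg·h_top.
P_top = 98860 − ½·1000·5.56² − 1000·9.8·3.20 = 52000 Pa.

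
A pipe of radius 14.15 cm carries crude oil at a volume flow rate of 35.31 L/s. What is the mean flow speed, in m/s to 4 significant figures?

Q = 35.31 L/s = 0.03531 m³/s.
v = Q/A = 0.03531 / 0.06290 = 0.5614 m/s.

v = 0.5614 m/s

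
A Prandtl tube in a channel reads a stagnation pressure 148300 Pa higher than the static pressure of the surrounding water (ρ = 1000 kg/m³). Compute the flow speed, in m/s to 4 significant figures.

v ≈ 17.22 m/s

The dynamic pressure equals the rise in static pressure at the stagnation point: ΔP = ½ρv².
v = √(2ΔP/ρ) = √(2·148300/1000) = 17.22 m/s.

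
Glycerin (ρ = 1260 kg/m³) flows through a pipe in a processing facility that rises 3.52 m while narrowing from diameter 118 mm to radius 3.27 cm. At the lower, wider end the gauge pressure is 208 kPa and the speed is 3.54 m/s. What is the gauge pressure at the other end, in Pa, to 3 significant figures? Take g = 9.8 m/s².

P₂ = 88800 Pa

Continuity gives A₁v₁ = A₂v₂, so v₂ = (109 cm²)/(33.6 cm²) × 3.54 m/s = 11.5 m/s.
Applying Bernoulli between the two ends and solving for P₂: P₂ = P₁ + ½ρ(v₁² − v₂²) − ρgΔh.
P₂ = 208000 + ½·1260·(3.54² − 11.5²) − 1260·9.8·(+3.52) = 208000 + (-75800) − (43500) = 88800 Pa.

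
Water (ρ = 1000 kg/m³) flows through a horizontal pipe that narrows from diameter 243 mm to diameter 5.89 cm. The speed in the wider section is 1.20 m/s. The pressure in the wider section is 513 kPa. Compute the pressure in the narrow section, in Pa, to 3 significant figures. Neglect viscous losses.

305000 Pa

The volume flow rate is constant, so v₂ = (A₁/A₂)v₁ = (464/27.2)·1.20 = 20.4 m/s.
Along the horizontal streamline, P + ½ρv² is constant.
P₂ = P₁ − ½ρ(v₂² − v₁²) = 513000 − ½·1000·(20.4² − 1.20²) = 513000 − 208000 = 305000 Pa.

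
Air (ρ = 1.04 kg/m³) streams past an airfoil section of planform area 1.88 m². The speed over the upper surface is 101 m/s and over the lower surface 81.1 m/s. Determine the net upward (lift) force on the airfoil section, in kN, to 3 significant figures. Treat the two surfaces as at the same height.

The faster flow above has the lower pressure; Bernoulli (same height) gives ΔP = ½ρ(v_up² − v_low²).
ΔP = ½·1.04·(101² − 81.1²) = 1880 Pa.
Lift = ΔP · A = 1880 × 1.88 = 3540 N.

F ≈ 3.54 kN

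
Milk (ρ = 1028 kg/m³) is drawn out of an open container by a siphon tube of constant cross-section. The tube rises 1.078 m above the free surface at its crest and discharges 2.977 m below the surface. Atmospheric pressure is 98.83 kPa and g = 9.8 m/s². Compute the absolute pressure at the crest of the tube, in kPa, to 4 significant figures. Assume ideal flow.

From the surface to the outlet (both open to atmosphere, surface at rest): v = √(2g·h_out) = √(2·9.8·2.977) = 7.639 m/s.
The bore is uniform, so the speed at the crest is the same v. Bernoulli surface→crest: P_atm = P_top + ½ρv² + ρg·h_top.
P_top = 98830 − ½·1028·7.639² − 1028·9.8·1.078 = 57980 Pa.

P_top ≈ 57.98 kPa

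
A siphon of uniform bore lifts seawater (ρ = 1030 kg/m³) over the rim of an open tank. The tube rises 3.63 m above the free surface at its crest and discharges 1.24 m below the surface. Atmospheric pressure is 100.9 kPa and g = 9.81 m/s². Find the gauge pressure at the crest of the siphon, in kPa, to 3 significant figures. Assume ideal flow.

Bernoulli surface→outlet gives ½v² = g·h_out, so v = √(2·9.81·1.24) = 4.93 m/s.
With constant cross-section the crest speed equals v; applying Bernoulli from the surface up to the crest, P_top = P_atm − ½ρv² − ρg·h_top.
P_top = 100900 − ½·1030·4.93² − 1030·9.81·3.63 = 51700 Pa. So P_gauge = P_top − P_atm = -49200 Pa.

P_gauge ≈ -49.2 kPa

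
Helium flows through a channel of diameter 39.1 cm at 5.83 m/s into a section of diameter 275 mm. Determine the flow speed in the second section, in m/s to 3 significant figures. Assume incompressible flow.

11.8 m/s

Continuity gives A₁v₁ = A₂v₂, so v₂ = (1200 cm²)/(594 cm²) × 5.83 m/s = 11.8 m/s.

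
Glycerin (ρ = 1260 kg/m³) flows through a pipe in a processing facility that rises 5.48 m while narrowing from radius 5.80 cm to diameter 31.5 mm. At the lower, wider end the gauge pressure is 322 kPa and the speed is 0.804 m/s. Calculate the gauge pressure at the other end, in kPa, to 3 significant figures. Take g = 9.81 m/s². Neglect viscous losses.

The volume flow rate is constant, so v₂ = (A₁/A₂)v₁ = (106/7.79)·0.804 = 10.9 m/s.
Bernoulli: P₁ + ½ρv₁² + ρg h₁ = P₂ + ½ρv₂² + ρg h₂, so P₂ = P₁ + ½ρ(v₁² − v₂²) − ρg(h₂ − h₁).
P₂ = 322000 + ½·1260·(0.804² − 10.9²) − 1260·9.81·(+5.48) = 322000 + (-74500) − (67700) = 180000 Pa.

180 kPa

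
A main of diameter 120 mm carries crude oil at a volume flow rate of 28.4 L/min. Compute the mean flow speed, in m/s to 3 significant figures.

Q = 28.4 L/min = 0.000473 m³/s.
v = Q/A = 0.000473 / 0.0113 = 0.0419 m/s.

0.0419 m/s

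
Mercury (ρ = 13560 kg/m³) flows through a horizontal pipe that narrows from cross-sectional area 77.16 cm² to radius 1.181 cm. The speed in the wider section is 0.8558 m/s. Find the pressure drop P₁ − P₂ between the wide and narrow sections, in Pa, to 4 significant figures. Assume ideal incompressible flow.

1535000 Pa

Continuity gives A₁v₁ = A₂v₂, so v₂ = (77.16 cm²)/(4.382 cm²) × 0.8558 m/s = 15.07 m/s.
The pipe is horizontal, so Bernoulli reduces to P₁ + ½ρv₁² = P₂ + ½ρv₂².
P₁ − P₂ = ½·13560·(15.07² − 0.8558²) = ½·13560·226.4 = 1535000 Pa.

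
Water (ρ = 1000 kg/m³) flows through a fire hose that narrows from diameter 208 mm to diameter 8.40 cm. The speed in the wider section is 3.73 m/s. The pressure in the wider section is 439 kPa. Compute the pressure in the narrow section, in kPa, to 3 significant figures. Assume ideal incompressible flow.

P₂ ≈ 184 kPa

By continuity, v₂ = v₁·A₁/A₂ = 3.73·(340/55.4) = 22.9 m/s.
The pipe is horizontal, so Bernoulli reduces to P₁ + ½ρv₁² = P₂ + ½ρv₂².
P₂ = P₁ − ½ρ(v₂² − v₁²) = 439000 − ½·1000·(22.9² − 3.73²) = 439000 − 255000 = 184000 Pa.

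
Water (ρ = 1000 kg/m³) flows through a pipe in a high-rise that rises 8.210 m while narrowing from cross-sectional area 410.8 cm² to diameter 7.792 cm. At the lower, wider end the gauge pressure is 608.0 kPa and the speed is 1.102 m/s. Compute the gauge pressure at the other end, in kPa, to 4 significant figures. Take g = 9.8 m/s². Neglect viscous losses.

Mass conservation (A₁v₁ = A₂v₂) gives v₂ = 1.102 × 410.8/47.69 = 9.493 m/s.
Energy conservation along the streamline gives P₂ = P₁ − ½ρ(v₂² − v₁²) − ρg(h₂ − h₁).
P₂ = 608000 + ½·1000·(1.102² − 9.493²) − 1000·9.8·(+8.210) = 608000 + (-44460) − (80460) = 483100 Pa.

483.1 kPa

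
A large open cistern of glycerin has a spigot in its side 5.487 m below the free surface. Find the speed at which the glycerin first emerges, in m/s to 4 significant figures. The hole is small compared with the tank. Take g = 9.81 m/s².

The surface is effectively still and both ends are open, so ½v² = gh and v = √(2·9.81·5.487) = 10.38 m/s.

v ≈ 10.38 m/s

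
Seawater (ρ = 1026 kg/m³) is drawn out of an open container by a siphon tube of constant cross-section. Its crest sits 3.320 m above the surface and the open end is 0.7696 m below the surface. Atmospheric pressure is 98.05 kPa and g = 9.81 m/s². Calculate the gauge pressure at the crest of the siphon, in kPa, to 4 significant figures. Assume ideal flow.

P_gauge ≈ -41.16 kPa

The outlet speed comes from Torricelli: v = √(2g·0.7696) = 3.886 m/s.
With constant cross-section the crest speed equals v; applying Bernoulli from the surface up to the crest, P_top = P_atm − ½ρv² − ρg·h_top.
P_top = 98050 − ½·1026·3.886² − 1026·9.81·3.320 = 56890 Pa. So P_gauge = P_top − P_atm = -41160 Pa.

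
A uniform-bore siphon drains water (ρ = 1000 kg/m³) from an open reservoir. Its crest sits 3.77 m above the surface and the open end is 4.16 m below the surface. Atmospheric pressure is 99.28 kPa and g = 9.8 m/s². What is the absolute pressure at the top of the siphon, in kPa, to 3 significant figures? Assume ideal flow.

21.6 kPa

From the surface to the outlet (both open to atmosphere, surface at rest): v = √(2g·h_out) = √(2·9.8·4.16) = 9.03 m/s.
With constant cross-section the crest speed equals v; applying Bernoulli from the surface up to the crest, P_top = P_atm − ½ρv² − ρg·h_top.
P_top = 99280 − ½·1000·9.03² − 1000·9.8·3.77 = 21600 Pa.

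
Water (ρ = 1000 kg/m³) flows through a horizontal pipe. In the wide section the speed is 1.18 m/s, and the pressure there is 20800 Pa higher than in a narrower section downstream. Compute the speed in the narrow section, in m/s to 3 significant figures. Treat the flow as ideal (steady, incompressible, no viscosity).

v₂ ≈ 6.56 m/s

With h₁ = h₂, rearranging Bernoulli gives v₂ = √(v₁² + 2ΔP/ρ).
v₂ = √(1.18² + 2·20800/1000) = √(1.39 + 41.6) = 6.56 m/s.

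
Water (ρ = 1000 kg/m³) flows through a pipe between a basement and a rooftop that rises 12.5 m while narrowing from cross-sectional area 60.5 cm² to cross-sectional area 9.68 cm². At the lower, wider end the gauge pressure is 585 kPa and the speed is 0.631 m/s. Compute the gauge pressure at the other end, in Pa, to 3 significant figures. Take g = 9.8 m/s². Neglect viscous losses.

P₂ = 455000 Pa

The volume flow rate is constant, so v₂ = (A₁/A₂)v₁ = (60.5/9.68)·0.631 = 3.94 m/s.
Bernoulli: P₁ + ½ρv₁² + ρg h₁ = P₂ + ½ρv₂² + ρg h₂, so P₂ = P₁ + ½ρ(v₁² − v₂²) − ρg(h₂ − h₁).
P₂ = 585000 + ½·1000·(0.631² − 3.94²) − 1000·9.8·(+12.5) = 585000 + (-7580) − (122000) = 455000 Pa.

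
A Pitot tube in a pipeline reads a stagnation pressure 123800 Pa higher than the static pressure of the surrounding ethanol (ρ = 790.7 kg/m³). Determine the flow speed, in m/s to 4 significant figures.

v ≈ 17.70 m/s

Bernoulli between the free stream and the stagnation point: ½ρv² = P_stag − P_static.
v = √(2ΔP/ρ) = √(2·123800/790.7) = 17.70 m/s.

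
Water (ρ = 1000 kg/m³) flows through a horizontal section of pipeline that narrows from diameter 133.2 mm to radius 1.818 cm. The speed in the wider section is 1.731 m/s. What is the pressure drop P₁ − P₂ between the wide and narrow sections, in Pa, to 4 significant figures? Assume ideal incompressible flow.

Mass conservation (A₁v₁ = A₂v₂) gives v₂ = 1.731 × 139.3/10.38 = 23.23 m/s.
With no height change, Bernoulli's equation is P₁ + ½ρv₁² = P₂ + ½ρv₂².
P₁ − P₂ = ½·1000·(23.23² − 1.731²) = ½·1000·536.7 = 268300 Pa.

ΔP ≈ 268300 Pa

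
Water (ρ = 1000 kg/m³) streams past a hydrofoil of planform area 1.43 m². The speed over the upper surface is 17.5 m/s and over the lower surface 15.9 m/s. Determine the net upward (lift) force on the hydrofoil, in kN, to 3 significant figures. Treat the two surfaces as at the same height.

With equal heights on the two surfaces, Bernoulli gives P_lower − P_upper = ½ρ(v_upper² − v_lower²).
ΔP = ½·1000·(17.5² − 15.9²) = 26700 Pa.
Lift = ΔP · A = 26700 × 1.43 = 38200 N.

38.2 kN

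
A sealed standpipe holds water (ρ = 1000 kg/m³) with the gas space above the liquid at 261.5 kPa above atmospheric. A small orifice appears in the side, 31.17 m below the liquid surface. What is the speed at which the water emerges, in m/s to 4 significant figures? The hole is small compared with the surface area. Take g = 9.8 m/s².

Take point 1 at the surface (v₁ ≈ 0) and point 2 at the hole (at atmospheric pressure). Bernoulli: P₁ + ρg h = P_atm + ½ρv₂².
With P₁ − P_atm = 261500 Pa, v₂ = √(2gh + 2ΔP/ρ) = √(2·9.8·31.17 + 2·261500/1000) = 33.67 m/s.

33.67 m/s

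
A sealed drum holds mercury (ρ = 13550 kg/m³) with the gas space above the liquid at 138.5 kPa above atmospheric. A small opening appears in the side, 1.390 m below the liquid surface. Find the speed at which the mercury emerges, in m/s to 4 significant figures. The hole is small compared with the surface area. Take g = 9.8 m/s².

Take point 1 at the surface (v₁ ≈ 0) and point 2 at the hole (at atmospheric pressure). Bernoulli: P₁ + ρg h = P_atm + ½ρv₂².
With P₁ − P_atm = 138500 Pa, v₂ = √(2gh + 2ΔP/ρ) = √(2·9.8·1.390 + 2·138500/13550) = 6.906 m/s.

v ≈ 6.906 m/s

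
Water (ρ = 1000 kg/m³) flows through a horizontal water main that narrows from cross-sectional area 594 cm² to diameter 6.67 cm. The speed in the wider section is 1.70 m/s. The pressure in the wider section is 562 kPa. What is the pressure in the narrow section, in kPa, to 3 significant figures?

P₂ ≈ 146 kPa

Continuity gives A₁v₁ = A₂v₂, so v₂ = (594 cm²)/(34.9 cm²) × 1.70 m/s = 28.9 m/s.
Bernoulli (h₁ = h₂): P₁ − P₂ = ½ρ(v₂² − v₁²).
P₂ = P₁ − ½ρ(v₂² − v₁²) = 562000 − ½·1000·(28.9² − 1.70²) = 562000 − 416000 = 146000 Pa.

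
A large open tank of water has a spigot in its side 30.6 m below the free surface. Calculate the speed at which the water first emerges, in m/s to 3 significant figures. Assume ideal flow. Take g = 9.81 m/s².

24.5 m/s

The surface is effectively still and both ends are open, so ½v² = gh and v = √(2·9.81·30.6) = 24.5 m/s.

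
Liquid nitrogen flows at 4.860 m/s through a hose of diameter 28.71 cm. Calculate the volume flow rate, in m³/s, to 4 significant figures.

Q = A·v = 0.06474 m² × 4.860 m/s = 0.3146 m³/s.

Q ≈ 0.3146 m³/s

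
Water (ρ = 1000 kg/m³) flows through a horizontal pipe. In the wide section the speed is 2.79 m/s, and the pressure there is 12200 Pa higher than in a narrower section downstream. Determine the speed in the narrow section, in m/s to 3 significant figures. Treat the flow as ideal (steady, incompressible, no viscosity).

Horizontal Bernoulli: P₁ + ½ρv₁² = P₂ + ½ρv₂², so v₂² = v₁² + 2(P₁ − P₂)/ρ.
v₂ = √(2.79² + 2·12200/1000) = √(7.78 + 24.4) = 5.67 m/s.

v₂ ≈ 5.67 m/s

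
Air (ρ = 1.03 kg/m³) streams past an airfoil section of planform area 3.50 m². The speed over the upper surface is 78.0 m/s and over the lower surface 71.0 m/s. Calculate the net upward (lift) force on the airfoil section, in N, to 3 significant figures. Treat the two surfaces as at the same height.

F ≈ 1880 N

From P + ½ρv² = const at equal height, P_low − P_up = ½ρ(v_up² − v_low²).
ΔP = ½·1.03·(78.0² − 71.0²) = 537 Pa.
Lift = ΔP · A = 537 × 3.50 = 1880 N.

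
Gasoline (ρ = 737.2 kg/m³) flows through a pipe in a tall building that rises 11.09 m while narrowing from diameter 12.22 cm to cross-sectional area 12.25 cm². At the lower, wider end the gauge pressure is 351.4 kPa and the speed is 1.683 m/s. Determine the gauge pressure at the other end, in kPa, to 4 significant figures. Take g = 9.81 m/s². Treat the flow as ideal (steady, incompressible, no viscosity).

176.5 kPa

By continuity, v₂ = v₁·A₁/A₂ = 1.683·(117.3/12.25) = 16.11 m/s.
Bernoulli: P₁ + ½ρv₁² + ρg h₁ = P₂ + ½ρv₂² + ρg h₂, so P₂ = P₁ + ½ρ(v₁² − v₂²) − ρg(h₂ − h₁).
P₂ = 351400 + ½·737.2·(1.683² − 16.11²) − 737.2·9.81·(+11.09) = 351400 + (-94660) − (80200) = 176500 Pa.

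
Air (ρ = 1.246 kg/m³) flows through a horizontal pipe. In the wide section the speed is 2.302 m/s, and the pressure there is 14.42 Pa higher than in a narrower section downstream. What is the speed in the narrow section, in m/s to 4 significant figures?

v₂ ≈ 5.333 m/s

Horizontal Bernoulli: P₁ + ½ρv₁² = P₂ + ½ρv₂², so v₂² = v₁² + 2(P₁ − P₂)/ρ.
v₂ = √(2.302² + 2·14.42/1.246) = √(5.299 + 23.15) = 5.333 m/s.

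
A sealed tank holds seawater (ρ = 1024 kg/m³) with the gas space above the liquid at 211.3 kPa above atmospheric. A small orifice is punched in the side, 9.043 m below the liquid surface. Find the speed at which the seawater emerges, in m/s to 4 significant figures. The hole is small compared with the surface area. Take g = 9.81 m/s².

Take point 1 at the surface (v₁ ≈ 0) and point 2 at the hole (at atmospheric pressure). Bernoulli: P₁ + ρg h = P_atm + ½ρv₂².
With P₁ − P_atm = 211300 Pa, v₂ = √(2gh + 2ΔP/ρ) = √(2·9.81·9.043 + 2·211300/1024) = 24.29 m/s.

v = 24.29 m/s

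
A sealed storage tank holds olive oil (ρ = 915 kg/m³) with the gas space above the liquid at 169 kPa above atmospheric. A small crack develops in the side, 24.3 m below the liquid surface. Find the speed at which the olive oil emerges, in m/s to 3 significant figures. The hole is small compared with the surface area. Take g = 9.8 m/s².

Take point 1 at the surface (v₁ ≈ 0) and point 2 at the hole (at atmospheric pressure). Bernoulli: P₁ + ρg h = P_atm + ½ρv₂².
With P₁ − P_atm = 169000 Pa, v₂ = √(2gh + 2ΔP/ρ) = √(2·9.8·24.3 + 2·169000/915) = 29.1 m/s.

v ≈ 29.1 m/s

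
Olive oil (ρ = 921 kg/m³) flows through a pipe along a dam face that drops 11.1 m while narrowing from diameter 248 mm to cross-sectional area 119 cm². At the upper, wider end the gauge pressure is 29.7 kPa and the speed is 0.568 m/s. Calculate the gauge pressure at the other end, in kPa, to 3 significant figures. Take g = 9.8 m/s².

The volume flow rate is constant, so v₂ = (A₁/A₂)v₁ = (483/119)·0.568 = 2.31 m/s.
Energy conservation along the streamline gives P₂ = P₁ − ½ρ(v₂² − v₁²) − ρg(h₂ − h₁).
P₂ = 29700 + ½·921·(0.568² − 2.31²) − 921·9.8·(−11.1) = 29700 + (-2300) − (-100000) = 128000 Pa.

P₂ ≈ 128 kPa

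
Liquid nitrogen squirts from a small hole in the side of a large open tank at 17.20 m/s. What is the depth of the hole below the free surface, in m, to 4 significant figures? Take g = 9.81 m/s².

Inverting v = √(2gh) gives h = v² / 2g.
h = 17.20²/(2·9.81) = 295.8/19.62 = 15.08 m.

h ≈ 15.08 m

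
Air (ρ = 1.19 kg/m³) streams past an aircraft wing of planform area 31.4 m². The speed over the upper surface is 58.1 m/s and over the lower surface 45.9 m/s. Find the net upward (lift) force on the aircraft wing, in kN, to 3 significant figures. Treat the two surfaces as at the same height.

With equal heights on the two surfaces, Bernoulli gives P_lower − P_upper = ½ρ(v_upper² − v_lower²).
ΔP = ½·1.19·(58.1² − 45.9²) = 755 Pa.
Lift = ΔP · A = 755 × 31.4 = 23700 N.

F ≈ 23.7 kN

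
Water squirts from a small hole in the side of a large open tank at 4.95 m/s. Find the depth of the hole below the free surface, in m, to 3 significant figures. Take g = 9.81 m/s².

Torricelli: v = √(2gh), so h = v²/(2g).
h = 4.95²/(2·9.81) = 24.5/19.62 = 1.25 m.

h = 1.25 m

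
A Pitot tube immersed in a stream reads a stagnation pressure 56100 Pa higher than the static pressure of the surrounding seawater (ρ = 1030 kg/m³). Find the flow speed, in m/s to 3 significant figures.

10.4 m/s

Bernoulli between the free stream and the stagnation point: ½ρv² = P_stag − P_static.
v = √(2ΔP/ρ) = √(2·56100/1030) = 10.4 m/s.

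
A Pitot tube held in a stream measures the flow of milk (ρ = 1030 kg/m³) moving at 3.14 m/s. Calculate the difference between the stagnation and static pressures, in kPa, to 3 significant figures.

ΔP ≈ 5.08 kPa

The dynamic pressure equals the rise in static pressure at the stagnation point: ΔP = ½ρv².
ΔP = ½·1030·3.14² = 5080 Pa.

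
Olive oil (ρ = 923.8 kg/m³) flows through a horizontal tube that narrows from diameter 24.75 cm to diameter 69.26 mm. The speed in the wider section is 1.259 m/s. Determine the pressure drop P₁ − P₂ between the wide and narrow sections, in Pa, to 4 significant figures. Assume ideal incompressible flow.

ΔP = 118700 Pa

The volume flow rate is constant, so v₂ = (A₁/A₂)v₁ = (481.1/37.68)·1.259 = 16.08 m/s.
With no height change, Bernoulli's equation is P₁ + ½ρv₁² = P₂ + ½ρv₂².
P₁ − P₂ = ½·923.8·(16.08² − 1.259²) = ½·923.8·256.9 = 118700 Pa.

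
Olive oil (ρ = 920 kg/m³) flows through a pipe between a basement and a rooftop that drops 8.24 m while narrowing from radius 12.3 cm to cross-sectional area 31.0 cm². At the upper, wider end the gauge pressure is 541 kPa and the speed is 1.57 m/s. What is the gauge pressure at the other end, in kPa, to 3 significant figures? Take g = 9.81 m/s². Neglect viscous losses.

P₂ = 350 kPa

Continuity gives A₁v₁ = A₂v₂, so v₂ = (475 cm²)/(31.0 cm²) × 1.57 m/s = 24.1 m/s.
Applying Bernoulli between the two ends and solving for P₂: P₂ = P₁ + ½ρ(v₁² − v₂²) − ρgΔh.
P₂ = 541000 + ½·920·(1.57² − 24.1²) − 920·9.81·(−8.24) = 541000 + (-265000) − (-74400) = 350000 Pa.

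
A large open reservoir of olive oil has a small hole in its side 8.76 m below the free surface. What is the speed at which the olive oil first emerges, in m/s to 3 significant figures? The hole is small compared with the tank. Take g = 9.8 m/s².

Torricelli's result v = √(2gh) gives v = √(2·9.8·8.76) = 13.1 m/s.

13.1 m/s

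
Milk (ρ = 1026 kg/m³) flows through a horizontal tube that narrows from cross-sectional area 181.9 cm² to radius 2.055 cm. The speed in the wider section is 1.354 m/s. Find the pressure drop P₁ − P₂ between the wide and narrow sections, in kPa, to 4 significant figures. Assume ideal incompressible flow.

The volume flow rate is constant, so v₂ = (A₁/A₂)v₁ = (181.9/13.27)·1.354 = 18.56 m/s.
The pipe is horizontal, so Bernoulli reduces to P₁ + ½ρv₁² = P₂ + ½ρv₂².
P₁ − P₂ = ½·1026·(18.56² − 1.354²) = ½·1026·342.8 = 175900 Pa.

ΔP = 175.9 kPa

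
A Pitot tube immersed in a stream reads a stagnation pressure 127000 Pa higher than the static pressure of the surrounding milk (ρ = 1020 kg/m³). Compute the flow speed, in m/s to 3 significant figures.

Bernoulli between the free stream and the stagnation point: ½ρv² = P_stag − P_static.
v = √(2ΔP/ρ) = √(2·127000/1020) = 15.8 m/s.

v = 15.8 m/s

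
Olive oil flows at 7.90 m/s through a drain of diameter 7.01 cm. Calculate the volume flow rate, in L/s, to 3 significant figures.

30.5 L/s

Q = A·v = 0.00386 m² × 7.90 m/s = 0.0305 m³/s.
Converting: 0.0305 m³/s × 1000 = 30.5 L/s.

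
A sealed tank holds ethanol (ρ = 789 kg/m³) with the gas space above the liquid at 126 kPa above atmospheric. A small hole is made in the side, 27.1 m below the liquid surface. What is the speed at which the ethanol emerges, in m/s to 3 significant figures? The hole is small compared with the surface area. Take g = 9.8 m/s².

Take point 1 at the surface (v₁ ≈ 0) and point 2 at the hole (at atmospheric pressure). Bernoulli: P₁ + ρg h = P_atm + ½ρv₂².
With P₁ − P_atm = 126000 Pa, v₂ = √(2gh + 2ΔP/ρ) = √(2·9.8·27.1 + 2·126000/789) = 29.2 m/s.

29.2 m/s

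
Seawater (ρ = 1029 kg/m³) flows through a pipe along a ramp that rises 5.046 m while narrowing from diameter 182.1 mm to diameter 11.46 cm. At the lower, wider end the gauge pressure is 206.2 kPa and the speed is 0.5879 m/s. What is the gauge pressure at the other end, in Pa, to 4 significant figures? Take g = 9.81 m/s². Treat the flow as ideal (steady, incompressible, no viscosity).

154300 Pa

By continuity, v₂ = v₁·A₁/A₂ = 0.5879·(260.4/103.1) = 1.484 m/s.
Energy conservation along the streamline gives P₂ = P₁ − ½ρ(v₂² − v₁²) − ρg(h₂ − h₁).
P₂ = 206200 + ½·1029·(0.5879² − 1.484²) − 1029·9.81·(+5.046) = 206200 + (-955.9) − (50940) = 154300 Pa.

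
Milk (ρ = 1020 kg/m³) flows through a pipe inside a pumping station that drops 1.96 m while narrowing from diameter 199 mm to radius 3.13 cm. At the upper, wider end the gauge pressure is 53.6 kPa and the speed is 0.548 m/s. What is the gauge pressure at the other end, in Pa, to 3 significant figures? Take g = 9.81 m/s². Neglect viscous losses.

P₂ ≈ 57700 Pa

By continuity, v₂ = v₁·A₁/A₂ = 0.548·(311/30.8) = 5.54 m/s.
Applying Bernoulli between the two ends and solving for P₂: P₂ = P₁ + ½ρ(v₁² − v₂²) − ρgΔh.
P₂ = 53600 + ½·1020·(0.548² − 5.54²) − 1020·9.81·(−1.96) = 53600 + (-15500) − (-19600) = 57700 Pa.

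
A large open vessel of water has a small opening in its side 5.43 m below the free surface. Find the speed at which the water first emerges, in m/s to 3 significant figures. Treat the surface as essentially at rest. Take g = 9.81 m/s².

10.3 m/s

With the surface at rest and both surface and jet at atmospheric pressure, Bernoulli gives ρg h = ½ρv², so v = √(2gh) = √(2·9.81·5.43) = 10.3 m/s.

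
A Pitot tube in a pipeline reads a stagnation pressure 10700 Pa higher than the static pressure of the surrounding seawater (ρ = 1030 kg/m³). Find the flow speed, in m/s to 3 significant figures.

4.56 m/s

At the stagnation point the flow is brought to rest, so Bernoulli gives P_stag − P_static = ½ρv².
v = √(2ΔP/ρ) = √(2·10700/1030) = 4.56 m/s.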